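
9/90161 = 9/90161 = 0.00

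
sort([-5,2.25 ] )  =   [ - 5, 2.25]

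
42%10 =2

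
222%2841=222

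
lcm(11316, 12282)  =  1007124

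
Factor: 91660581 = 3^2*37^1*409^1*673^1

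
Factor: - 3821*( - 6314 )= 2^1*7^1*11^1 * 41^1 *3821^1=24125794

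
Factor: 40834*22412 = 915171608 = 2^3 * 13^1*17^1*431^1*1201^1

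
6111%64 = 31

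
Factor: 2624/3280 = 2^2 * 5^ ( - 1) = 4/5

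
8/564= 2/141 = 0.01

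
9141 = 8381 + 760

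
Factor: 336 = 2^4*3^1*7^1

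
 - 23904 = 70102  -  94006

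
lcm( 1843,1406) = 136382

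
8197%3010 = 2177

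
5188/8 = 1297/2 = 648.50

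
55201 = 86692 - 31491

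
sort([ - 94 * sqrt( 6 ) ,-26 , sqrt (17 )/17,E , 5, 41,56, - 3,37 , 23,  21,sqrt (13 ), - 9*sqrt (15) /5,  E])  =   [-94*sqrt(6),  -  26, - 9*sqrt ( 15 ) /5, - 3,sqrt( 17)/17,E,E, sqrt( 13),5,  21,23,  37, 41,56]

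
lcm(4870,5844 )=29220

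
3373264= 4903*688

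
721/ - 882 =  - 1 + 23/126  =  - 0.82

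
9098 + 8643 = 17741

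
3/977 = 3/977 =0.00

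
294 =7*42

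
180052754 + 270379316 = 450432070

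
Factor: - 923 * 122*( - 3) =2^1*3^1*13^1*61^1*71^1 = 337818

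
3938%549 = 95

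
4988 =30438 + -25450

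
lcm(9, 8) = 72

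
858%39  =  0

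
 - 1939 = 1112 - 3051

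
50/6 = 8  +  1/3=8.33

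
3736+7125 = 10861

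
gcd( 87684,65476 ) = 4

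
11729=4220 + 7509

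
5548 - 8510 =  - 2962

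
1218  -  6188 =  - 4970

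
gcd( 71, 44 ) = 1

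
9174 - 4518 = 4656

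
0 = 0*(-1056)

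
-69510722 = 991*(  -  70142 ) 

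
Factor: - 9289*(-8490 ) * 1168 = 2^5*3^1*5^1*7^1*73^1*283^1*1327^1 = 92112696480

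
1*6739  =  6739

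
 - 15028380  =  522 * ( - 28790) 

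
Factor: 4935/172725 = 5^(  -  1 ) * 7^( - 1)= 1/35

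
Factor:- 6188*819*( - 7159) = 36281611548 = 2^2 * 3^2 * 7^2*13^2*17^1*7159^1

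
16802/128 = 131  +  17/64 = 131.27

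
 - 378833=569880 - 948713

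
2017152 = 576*3502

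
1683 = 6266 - 4583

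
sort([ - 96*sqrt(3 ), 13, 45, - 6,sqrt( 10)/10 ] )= [ - 96*sqrt(3), - 6,  sqrt(10) /10, 13,  45 ] 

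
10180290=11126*915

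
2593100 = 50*51862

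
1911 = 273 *7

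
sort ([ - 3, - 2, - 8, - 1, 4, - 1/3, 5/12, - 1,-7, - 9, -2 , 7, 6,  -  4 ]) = [- 9 , - 8,- 7 , - 4,-3,- 2, - 2, - 1, -1,-1/3,5/12,4, 6,7] 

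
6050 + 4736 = 10786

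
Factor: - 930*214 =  - 199020 = - 2^2*3^1*5^1*31^1*107^1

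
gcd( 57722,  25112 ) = 2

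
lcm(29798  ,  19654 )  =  923738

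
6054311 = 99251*61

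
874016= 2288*382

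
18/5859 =2/651 =0.00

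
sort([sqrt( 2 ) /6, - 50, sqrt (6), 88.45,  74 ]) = [- 50 , sqrt( 2) /6, sqrt( 6 ),  74 , 88.45] 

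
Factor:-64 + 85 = 3^1*7^1 = 21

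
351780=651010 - 299230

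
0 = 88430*0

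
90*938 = 84420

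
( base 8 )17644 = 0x1FA4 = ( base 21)I7F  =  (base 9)12100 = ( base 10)8100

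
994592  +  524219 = 1518811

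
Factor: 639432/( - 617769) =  - 2^3*107^1*827^ ( - 1 ) = -856/827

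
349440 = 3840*91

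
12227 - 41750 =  - 29523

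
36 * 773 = 27828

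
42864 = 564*76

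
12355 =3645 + 8710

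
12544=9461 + 3083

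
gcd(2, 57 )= 1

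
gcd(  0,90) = 90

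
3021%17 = 12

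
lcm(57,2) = 114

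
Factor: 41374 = 2^1*137^1*151^1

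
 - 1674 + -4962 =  - 6636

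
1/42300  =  1/42300  =  0.00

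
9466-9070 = 396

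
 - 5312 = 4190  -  9502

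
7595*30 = 227850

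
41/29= 41/29 = 1.41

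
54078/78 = 9013/13 = 693.31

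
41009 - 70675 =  - 29666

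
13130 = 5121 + 8009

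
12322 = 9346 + 2976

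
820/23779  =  820/23779 = 0.03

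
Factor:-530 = -2^1*5^1*53^1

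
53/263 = 53/263   =  0.20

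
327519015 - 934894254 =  - 607375239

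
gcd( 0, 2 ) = 2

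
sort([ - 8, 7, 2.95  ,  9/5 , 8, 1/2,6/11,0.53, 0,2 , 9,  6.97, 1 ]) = [-8,0, 1/2, 0.53, 6/11, 1,9/5,2 , 2.95, 6.97, 7, 8, 9]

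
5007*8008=40096056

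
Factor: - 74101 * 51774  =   - 2^1*3^1*8629^1 * 74101^1 = - 3836505174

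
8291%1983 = 359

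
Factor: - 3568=-2^4*223^1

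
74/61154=37/30577 = 0.00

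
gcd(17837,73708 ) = 1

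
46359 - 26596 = 19763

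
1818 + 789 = 2607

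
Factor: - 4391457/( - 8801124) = 1463819/2933708 = 2^( - 2)*7^1 * 17^1*12301^1*733427^( - 1 )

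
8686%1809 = 1450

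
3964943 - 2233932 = 1731011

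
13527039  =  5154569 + 8372470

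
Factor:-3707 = -11^1*337^1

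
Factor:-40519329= -3^1 *37^1*365039^1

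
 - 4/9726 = - 2/4863 = -0.00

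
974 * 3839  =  3739186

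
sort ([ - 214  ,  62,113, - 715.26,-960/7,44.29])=[ -715.26,  -  214, - 960/7 , 44.29,62,  113 ]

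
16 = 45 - 29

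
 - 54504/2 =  - 27252 = - 27252.00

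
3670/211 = 3670/211 = 17.39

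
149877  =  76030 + 73847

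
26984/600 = 3373/75 = 44.97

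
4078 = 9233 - 5155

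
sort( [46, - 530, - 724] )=[ - 724, - 530,46 ]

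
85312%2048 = 1344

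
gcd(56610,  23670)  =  90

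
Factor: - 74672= -2^4*13^1 *359^1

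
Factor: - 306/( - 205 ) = 2^1*3^2*5^( - 1 )*17^1*41^ (  -  1 )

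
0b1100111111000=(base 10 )6648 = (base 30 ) 7bi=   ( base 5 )203043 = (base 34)5pi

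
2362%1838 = 524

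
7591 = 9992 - 2401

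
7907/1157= 7907/1157 = 6.83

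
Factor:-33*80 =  - 2^4*3^1*5^1*11^1 = -2640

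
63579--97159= 160738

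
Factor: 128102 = 2^1*13^2*379^1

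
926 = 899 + 27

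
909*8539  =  7761951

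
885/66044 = 885/66044 = 0.01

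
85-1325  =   - 1240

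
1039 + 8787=9826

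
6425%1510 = 385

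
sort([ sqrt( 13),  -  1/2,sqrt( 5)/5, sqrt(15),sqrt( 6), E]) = [-1/2, sqrt( 5 ) /5, sqrt( 6),E, sqrt ( 13),sqrt( 15 )]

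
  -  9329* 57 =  - 531753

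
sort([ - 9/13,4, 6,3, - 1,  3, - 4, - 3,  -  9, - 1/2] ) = [ - 9, - 4,  -  3, - 1, - 9/13, - 1/2,3, 3,4,6 ]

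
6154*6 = 36924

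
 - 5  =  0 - 5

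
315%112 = 91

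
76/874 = 2/23 = 0.09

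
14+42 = 56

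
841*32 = 26912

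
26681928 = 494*54012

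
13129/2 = 13129/2 = 6564.50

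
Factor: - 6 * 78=- 2^2 *3^2*13^1  =  - 468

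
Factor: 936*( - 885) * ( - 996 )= 825046560 = 2^5 * 3^4 * 5^1 *13^1* 59^1*83^1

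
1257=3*419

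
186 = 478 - 292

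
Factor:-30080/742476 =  - 7520/185619= - 2^5*3^( - 1 )*5^1*7^(-1 )*47^1*8839^( - 1 ) 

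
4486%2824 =1662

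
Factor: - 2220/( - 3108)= 5^1*7^( - 1)  =  5/7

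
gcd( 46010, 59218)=2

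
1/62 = 1/62 =0.02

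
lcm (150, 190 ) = 2850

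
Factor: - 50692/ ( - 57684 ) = 29/33 = 3^( - 1) * 11^( - 1)*29^1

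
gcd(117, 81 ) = 9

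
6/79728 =1/13288 = 0.00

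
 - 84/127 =  -  84/127 = - 0.66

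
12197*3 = 36591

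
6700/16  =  418 + 3/4 = 418.75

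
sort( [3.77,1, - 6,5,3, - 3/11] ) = [ - 6, - 3/11,1,3 , 3.77,5]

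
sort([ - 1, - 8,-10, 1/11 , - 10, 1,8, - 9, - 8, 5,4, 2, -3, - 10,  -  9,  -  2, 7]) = [ - 10, - 10, - 10, - 9, - 9, - 8,-8,- 3,-2 ,-1,1/11, 1, 2, 4, 5,7,8 ] 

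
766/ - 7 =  - 766/7 = - 109.43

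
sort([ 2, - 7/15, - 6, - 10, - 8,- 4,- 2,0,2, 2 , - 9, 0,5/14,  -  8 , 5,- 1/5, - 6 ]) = [- 10, - 9 , - 8, - 8,- 6, - 6,  -  4, - 2,-7/15, - 1/5,0,0 , 5/14,2,2,2, 5 ] 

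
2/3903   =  2/3903=0.00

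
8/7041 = 8/7041 = 0.00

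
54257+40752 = 95009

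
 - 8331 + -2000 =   -  10331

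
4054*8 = 32432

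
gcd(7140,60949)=7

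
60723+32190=92913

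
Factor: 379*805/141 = 305095/141 = 3^(-1) *5^1*7^1 * 23^1 * 47^( - 1 )*379^1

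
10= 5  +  5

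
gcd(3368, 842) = 842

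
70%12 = 10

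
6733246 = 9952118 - 3218872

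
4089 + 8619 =12708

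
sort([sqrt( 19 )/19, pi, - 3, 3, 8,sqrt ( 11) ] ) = [-3, sqrt( 19)/19,3, pi, sqrt( 11 ),8] 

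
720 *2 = 1440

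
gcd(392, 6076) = 196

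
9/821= 9/821 = 0.01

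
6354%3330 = 3024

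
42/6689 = 42/6689 =0.01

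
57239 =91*629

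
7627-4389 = 3238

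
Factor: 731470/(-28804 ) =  - 965/38 = -2^( - 1) * 5^1*19^(-1)*193^1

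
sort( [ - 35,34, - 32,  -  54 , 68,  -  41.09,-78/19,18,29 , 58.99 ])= [-54, - 41.09,-35, - 32,-78/19,  18, 29, 34,58.99,68]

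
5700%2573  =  554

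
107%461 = 107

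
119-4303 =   -  4184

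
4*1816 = 7264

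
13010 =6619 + 6391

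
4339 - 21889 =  - 17550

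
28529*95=2710255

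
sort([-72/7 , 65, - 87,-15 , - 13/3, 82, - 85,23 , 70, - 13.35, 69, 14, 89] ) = [ - 87,- 85, - 15, - 13.35 ,- 72/7, - 13/3, 14,23, 65,69, 70,  82,89]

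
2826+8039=10865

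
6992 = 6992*1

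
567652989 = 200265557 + 367387432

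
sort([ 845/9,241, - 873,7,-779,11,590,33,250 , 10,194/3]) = [- 873,-779,7,10, 11,33, 194/3, 845/9,  241,250, 590]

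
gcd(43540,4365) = 5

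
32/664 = 4/83 = 0.05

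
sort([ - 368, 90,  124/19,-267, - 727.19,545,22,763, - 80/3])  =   [ - 727.19, - 368, - 267,- 80/3, 124/19 , 22,90,545,763 ]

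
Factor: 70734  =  2^1 * 3^1*11789^1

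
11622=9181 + 2441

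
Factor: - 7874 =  - 2^1*31^1*127^1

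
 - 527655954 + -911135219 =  -1438791173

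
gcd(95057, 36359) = 1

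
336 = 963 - 627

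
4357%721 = 31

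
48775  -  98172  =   - 49397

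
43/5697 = 43/5697 = 0.01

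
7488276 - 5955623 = 1532653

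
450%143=21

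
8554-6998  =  1556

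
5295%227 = 74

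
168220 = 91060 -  - 77160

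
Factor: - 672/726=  -2^4*7^1  *  11^(  -  2) = -112/121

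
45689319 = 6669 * 6851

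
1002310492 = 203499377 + 798811115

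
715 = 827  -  112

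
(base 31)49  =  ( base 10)133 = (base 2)10000101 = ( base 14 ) 97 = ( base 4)2011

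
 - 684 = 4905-5589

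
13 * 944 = 12272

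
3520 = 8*440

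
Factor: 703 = 19^1*37^1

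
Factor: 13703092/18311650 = 6851546/9155825 = 2^1*5^( - 2)*7^( - 1)*13^1 * 113^( - 1 ) * 463^( - 1 )*263521^1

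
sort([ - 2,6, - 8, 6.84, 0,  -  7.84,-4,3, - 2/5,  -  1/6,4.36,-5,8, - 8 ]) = [-8, - 8,- 7.84, -5,  -  4, - 2, - 2/5,-1/6 , 0,3, 4.36 , 6,6.84,8] 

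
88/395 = 88/395 = 0.22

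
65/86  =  65/86 = 0.76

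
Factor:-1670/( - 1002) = 3^( - 1)*5^1 = 5/3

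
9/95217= 3/31739= 0.00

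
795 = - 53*(  -  15) 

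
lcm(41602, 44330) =2704130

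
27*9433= 254691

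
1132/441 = 1132/441=2.57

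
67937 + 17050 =84987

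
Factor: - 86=-2^1*43^1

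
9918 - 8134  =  1784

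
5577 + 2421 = 7998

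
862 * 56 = 48272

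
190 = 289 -99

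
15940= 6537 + 9403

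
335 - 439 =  - 104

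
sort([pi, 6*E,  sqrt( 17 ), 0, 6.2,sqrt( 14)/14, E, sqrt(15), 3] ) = [ 0, sqrt( 14 ) /14,  E,3, pi,sqrt( 15 ), sqrt( 17),6.2, 6*E ] 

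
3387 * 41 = 138867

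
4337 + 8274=12611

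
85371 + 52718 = 138089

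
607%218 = 171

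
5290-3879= 1411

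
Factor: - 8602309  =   - 2351^1 * 3659^1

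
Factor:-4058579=-7^1 * 29^1* 19993^1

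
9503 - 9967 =-464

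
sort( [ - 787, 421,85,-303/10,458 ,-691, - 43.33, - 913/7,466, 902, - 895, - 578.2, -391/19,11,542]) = [ - 895  ,  -  787, - 691, - 578.2,-913/7, - 43.33, - 303/10, - 391/19,11,  85,421,458,466,542,902]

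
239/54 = 4 + 23/54 = 4.43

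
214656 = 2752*78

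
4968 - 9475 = -4507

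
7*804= 5628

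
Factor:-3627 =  -3^2*13^1*31^1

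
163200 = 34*4800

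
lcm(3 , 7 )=21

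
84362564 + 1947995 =86310559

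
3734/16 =233 + 3/8 = 233.38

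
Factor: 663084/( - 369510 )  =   - 978/545 = - 2^1*3^1*5^(- 1 ) * 109^(  -  1)*163^1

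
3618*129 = 466722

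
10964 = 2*5482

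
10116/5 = 10116/5 = 2023.20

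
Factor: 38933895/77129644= 2^(-2 ) *3^1*5^1*7^1*11^1 * 13^1*163^ ( - 1) * 2593^1*118297^(-1)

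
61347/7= 61347/7 = 8763.86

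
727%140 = 27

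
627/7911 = 209/2637 = 0.08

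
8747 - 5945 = 2802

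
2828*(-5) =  - 14140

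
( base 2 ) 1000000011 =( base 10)515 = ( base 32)g3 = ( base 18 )1AB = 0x203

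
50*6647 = 332350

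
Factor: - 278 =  - 2^1*139^1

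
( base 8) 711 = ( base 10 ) 457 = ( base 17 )19f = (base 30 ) F7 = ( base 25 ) I7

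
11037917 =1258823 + 9779094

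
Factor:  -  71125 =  - 5^3*569^1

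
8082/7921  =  8082/7921 = 1.02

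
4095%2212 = 1883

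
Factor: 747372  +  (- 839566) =-2^1*31^1*1487^1 = - 92194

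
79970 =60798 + 19172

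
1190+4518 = 5708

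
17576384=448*39233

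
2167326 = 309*7014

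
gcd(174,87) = 87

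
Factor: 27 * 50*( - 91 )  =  -2^1 * 3^3 * 5^2* 7^1 * 13^1 = - 122850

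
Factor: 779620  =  2^2 * 5^1*17^1  *  2293^1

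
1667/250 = 1667/250 =6.67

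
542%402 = 140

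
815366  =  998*817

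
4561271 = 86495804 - 81934533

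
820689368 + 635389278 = 1456078646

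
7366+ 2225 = 9591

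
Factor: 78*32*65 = 2^6*3^1*5^1*13^2 = 162240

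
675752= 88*7679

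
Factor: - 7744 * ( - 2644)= 2^8 * 11^2*661^1 = 20475136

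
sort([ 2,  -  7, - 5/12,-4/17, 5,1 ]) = [- 7 , - 5/12 ,-4/17,1, 2,5 ]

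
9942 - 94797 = - 84855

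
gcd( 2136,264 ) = 24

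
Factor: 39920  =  2^4*5^1*499^1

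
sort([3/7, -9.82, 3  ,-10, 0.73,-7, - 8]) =[- 10,  -  9.82, - 8, - 7, 3/7,0.73, 3]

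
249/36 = 6+11/12 = 6.92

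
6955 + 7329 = 14284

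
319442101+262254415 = 581696516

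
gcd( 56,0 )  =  56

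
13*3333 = 43329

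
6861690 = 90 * 76241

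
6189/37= 6189/37 = 167.27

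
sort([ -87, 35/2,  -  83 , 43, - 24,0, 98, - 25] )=[  -  87, -83, - 25,  -  24, 0,35/2, 43,98 ] 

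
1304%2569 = 1304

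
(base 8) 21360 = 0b10001011110000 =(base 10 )8944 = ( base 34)7P2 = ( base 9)13237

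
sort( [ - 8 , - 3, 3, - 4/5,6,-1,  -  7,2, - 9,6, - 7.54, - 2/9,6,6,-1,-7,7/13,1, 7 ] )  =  [ - 9, - 8, - 7.54,  -  7  , - 7,  -  3, - 1, - 1, - 4/5, - 2/9,7/13, 1,2,3,  6 , 6,6,6,7 ]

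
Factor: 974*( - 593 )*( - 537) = 2^1*3^1*179^1*487^1*593^1 = 310161534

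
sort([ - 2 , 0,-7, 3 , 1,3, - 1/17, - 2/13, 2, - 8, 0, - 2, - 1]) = [ - 8, - 7, - 2,-2,-1, - 2/13, - 1/17, 0, 0,1,2,3,3]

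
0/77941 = 0 = 0.00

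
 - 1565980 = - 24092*65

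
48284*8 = 386272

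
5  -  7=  - 2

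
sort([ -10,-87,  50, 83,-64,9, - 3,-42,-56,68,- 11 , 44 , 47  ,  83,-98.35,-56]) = [-98.35, -87,-64,-56,-56 ,-42,-11, - 10,-3,9, 44,47,50 , 68,  83 , 83]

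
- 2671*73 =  - 194983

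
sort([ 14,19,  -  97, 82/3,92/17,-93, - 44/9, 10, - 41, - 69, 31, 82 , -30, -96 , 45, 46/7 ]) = [ -97, -96, - 93, - 69, - 41 , - 30, - 44/9, 92/17,46/7,10,14,19,82/3, 31, 45, 82] 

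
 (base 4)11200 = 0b101100000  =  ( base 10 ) 352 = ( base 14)1B2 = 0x160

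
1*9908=9908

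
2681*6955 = 18646355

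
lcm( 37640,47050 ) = 188200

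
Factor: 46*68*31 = 96968 = 2^3*17^1*23^1*31^1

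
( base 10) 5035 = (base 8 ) 11653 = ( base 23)9BL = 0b1001110101011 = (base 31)57D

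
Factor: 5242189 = 89^1*58901^1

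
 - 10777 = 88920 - 99697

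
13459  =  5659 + 7800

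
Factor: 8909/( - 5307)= - 3^( - 1)*29^( - 1 )*59^1*61^(-1)*151^1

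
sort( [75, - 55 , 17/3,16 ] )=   [ - 55,17/3, 16,75] 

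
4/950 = 2/475= 0.00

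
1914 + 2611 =4525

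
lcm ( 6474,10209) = 265434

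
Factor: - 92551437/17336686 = -2^(- 1 )*3^3*11^1* 41^(-1 ) * 43^1*113^(-1 ) * 1871^(-1 )*7247^1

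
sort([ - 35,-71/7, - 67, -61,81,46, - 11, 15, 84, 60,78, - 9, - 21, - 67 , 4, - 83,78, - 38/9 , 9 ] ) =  [  -  83, - 67, - 67,-61,  -  35, - 21 ,-11 , - 71/7,-9,-38/9,  4,9,  15,46,  60, 78 , 78 , 81, 84]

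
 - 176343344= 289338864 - 465682208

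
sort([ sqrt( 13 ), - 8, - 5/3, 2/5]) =[-8,-5/3 , 2/5 , sqrt (13)]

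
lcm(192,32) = 192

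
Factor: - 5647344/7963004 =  - 2^2*3^1 * 7^(-1 )*17^( - 1)*29^1*4057^1*16729^( - 1)  =  - 1411836/1990751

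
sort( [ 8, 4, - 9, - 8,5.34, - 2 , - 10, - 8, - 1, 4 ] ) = [ - 10, - 9, - 8, - 8,-2,  -  1,4 , 4, 5.34, 8 ] 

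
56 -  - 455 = 511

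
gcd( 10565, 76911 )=1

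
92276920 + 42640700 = 134917620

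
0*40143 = 0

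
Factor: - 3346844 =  - 2^2 * 53^1*15787^1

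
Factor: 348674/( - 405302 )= - 191^( - 1)*1061^( - 1)*174337^1 = -174337/202651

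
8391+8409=16800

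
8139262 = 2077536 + 6061726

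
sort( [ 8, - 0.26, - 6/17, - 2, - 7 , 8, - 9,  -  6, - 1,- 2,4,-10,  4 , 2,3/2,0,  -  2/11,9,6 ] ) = [ - 10, - 9, - 7, - 6,- 2, - 2, - 1,-6/17, - 0.26,- 2/11,0,3/2,2, 4,4,6,8,8,9 ]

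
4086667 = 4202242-115575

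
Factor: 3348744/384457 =2^3*3^1*7^1*31^1*41^( - 1 )*643^1 * 9377^( - 1 ) 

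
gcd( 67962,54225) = 723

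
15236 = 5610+9626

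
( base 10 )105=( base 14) 77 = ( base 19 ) 5A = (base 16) 69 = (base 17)63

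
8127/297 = 301/11 = 27.36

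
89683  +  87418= 177101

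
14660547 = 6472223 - -8188324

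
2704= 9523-6819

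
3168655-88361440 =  - 85192785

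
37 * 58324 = 2157988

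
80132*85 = 6811220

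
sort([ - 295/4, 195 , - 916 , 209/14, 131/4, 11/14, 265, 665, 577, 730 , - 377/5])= [-916, - 377/5, - 295/4, 11/14,209/14,  131/4, 195, 265, 577,665, 730 ] 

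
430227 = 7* 61461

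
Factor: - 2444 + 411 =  - 19^1*107^1   =  -2033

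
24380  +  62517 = 86897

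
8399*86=722314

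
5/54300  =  1/10860 = 0.00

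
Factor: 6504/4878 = 4/3 = 2^2*3^ ( - 1)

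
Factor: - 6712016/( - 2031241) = 2^4 * 19^1*277^(  -  1)*7333^(  -  1 )*22079^1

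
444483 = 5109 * 87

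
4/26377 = 4/26377 = 0.00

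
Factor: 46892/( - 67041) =  -  2^2*3^( - 3 )*13^( - 1 )*19^1*191^(  -  1 )*617^1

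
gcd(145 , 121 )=1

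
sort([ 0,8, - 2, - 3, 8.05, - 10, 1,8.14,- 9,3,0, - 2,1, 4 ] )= [ - 10,-9, - 3, - 2, - 2,0, 0,1,1, 3, 4, 8,8.05, 8.14 ] 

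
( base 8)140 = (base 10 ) 96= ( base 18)56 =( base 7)165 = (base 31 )33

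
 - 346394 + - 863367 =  - 1209761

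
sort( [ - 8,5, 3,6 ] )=[ - 8, 3, 5, 6 ]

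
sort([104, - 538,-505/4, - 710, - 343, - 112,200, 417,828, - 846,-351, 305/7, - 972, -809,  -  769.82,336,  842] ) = [ - 972, - 846, - 809, - 769.82, - 710 , - 538,-351, - 343,-505/4, - 112 , 305/7, 104,200,336, 417, 828,842 ] 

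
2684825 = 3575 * 751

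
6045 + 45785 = 51830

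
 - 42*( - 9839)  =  413238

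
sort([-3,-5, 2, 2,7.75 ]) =[ - 5, - 3,2, 2,  7.75]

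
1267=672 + 595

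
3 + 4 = 7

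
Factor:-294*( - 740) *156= 2^5*3^2*5^1*7^2*13^1 *37^1 = 33939360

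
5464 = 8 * 683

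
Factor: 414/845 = 2^1*3^2*5^( - 1)*13^( - 2 ) * 23^1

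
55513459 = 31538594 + 23974865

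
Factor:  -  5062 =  - 2^1*2531^1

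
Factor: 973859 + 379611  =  1353470 = 2^1*5^1*135347^1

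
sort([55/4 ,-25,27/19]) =[-25, 27/19,55/4 ]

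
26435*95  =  2511325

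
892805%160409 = 90760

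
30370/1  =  30370 = 30370.00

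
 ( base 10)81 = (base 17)4D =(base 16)51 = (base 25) 36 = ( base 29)2N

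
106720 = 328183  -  221463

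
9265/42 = 9265/42= 220.60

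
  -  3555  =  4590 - 8145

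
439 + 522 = 961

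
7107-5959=1148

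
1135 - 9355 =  - 8220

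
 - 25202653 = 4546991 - 29749644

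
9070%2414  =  1828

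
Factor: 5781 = 3^1*41^1*47^1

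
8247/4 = 2061 + 3/4 = 2061.75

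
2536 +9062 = 11598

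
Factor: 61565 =5^1*7^1*1759^1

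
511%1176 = 511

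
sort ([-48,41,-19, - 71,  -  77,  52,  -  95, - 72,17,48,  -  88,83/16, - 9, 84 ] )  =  [ - 95,  -  88 , - 77, - 72  , - 71,  -  48, - 19, - 9,83/16, 17, 41,48,52, 84 ] 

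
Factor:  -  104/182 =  - 4/7 = - 2^2*7^( - 1 )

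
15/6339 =5/2113  =  0.00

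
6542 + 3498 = 10040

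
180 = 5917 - 5737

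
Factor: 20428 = 2^2*5107^1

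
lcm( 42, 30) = 210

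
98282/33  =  98282/33 = 2978.24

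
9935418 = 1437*6914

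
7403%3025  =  1353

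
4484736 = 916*4896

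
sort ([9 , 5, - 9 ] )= [-9,  5,9 ] 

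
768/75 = 256/25 = 10.24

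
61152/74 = 826+14/37 = 826.38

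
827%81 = 17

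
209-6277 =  - 6068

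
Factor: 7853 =7853^1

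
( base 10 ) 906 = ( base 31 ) t7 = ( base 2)1110001010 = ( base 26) 18M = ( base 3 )1020120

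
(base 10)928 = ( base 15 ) 41D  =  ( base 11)774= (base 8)1640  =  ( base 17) 33a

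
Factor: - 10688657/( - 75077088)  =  2^( - 5 ) * 3^(- 1) * 7^1*83^1*18397^1*782053^( - 1)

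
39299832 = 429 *91608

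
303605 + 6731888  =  7035493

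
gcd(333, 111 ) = 111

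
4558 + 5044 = 9602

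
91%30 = 1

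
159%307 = 159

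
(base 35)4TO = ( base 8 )13463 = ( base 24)A7B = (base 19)G8B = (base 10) 5939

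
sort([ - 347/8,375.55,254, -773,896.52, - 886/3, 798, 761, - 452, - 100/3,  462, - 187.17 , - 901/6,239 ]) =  [ - 773, - 452, - 886/3, - 187.17, - 901/6, - 347/8,  -  100/3,239, 254,375.55,462, 761 , 798, 896.52 ]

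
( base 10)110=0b1101110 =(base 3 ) 11002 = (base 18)62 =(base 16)6e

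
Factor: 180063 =3^6*13^1*19^1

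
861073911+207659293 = 1068733204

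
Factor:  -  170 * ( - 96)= 16320 = 2^6*3^1*5^1*  17^1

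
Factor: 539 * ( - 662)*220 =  - 2^3*5^1*7^2*11^2*331^1 = - 78499960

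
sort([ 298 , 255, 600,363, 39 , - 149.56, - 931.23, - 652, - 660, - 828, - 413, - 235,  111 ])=[ - 931.23,-828, - 660, - 652, - 413,-235, - 149.56, 39, 111, 255, 298,  363, 600]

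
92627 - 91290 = 1337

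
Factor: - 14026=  - 2^1*7013^1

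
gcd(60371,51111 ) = 1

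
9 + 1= 10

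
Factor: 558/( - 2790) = - 1/5 = - 5^ (-1)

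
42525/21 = 2025 = 2025.00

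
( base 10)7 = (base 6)11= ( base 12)7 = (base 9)7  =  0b111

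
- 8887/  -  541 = 16 + 231/541 = 16.43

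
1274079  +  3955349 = 5229428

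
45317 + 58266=103583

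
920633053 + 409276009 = 1329909062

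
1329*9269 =12318501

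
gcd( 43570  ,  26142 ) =8714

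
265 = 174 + 91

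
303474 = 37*8202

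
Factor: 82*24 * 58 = 2^5*3^1 * 29^1*41^1 = 114144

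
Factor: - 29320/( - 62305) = 8/17 = 2^3 * 17^(  -  1 )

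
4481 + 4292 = 8773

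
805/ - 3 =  - 805/3 = - 268.33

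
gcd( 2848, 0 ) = 2848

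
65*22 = 1430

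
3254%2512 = 742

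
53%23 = 7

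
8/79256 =1/9907  =  0.00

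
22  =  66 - 44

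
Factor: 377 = 13^1*29^1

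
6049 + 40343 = 46392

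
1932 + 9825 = 11757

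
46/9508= 23/4754= 0.00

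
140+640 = 780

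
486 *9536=4634496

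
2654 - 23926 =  - 21272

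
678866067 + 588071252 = 1266937319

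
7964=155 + 7809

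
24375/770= 4875/154=31.66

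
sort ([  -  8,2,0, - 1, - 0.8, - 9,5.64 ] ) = [ - 9, - 8, - 1 , - 0.8, 0,2,5.64 ]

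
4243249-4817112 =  - 573863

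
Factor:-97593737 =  - 97^1 * 107^1*9403^1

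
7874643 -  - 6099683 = 13974326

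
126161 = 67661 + 58500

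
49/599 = 49/599 = 0.08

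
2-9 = - 7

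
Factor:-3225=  - 3^1*5^2* 43^1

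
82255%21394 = 18073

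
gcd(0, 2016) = 2016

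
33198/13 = 2553 + 9/13= 2553.69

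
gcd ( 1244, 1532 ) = 4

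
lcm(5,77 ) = 385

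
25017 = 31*807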